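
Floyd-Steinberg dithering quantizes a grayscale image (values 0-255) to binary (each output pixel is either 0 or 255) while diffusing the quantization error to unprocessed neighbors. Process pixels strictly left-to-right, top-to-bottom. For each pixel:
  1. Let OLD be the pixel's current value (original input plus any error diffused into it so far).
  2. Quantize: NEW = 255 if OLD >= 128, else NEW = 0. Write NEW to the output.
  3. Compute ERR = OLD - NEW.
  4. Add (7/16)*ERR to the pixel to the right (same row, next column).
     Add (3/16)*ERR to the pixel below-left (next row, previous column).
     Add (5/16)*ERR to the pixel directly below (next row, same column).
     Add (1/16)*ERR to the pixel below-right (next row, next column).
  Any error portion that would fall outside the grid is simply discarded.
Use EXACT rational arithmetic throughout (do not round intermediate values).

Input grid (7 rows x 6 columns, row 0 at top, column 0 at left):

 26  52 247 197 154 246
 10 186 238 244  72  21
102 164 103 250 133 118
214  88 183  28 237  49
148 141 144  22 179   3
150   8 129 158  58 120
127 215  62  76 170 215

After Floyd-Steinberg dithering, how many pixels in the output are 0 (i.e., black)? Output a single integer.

(0,0): OLD=26 → NEW=0, ERR=26
(0,1): OLD=507/8 → NEW=0, ERR=507/8
(0,2): OLD=35165/128 → NEW=255, ERR=2525/128
(0,3): OLD=421131/2048 → NEW=255, ERR=-101109/2048
(0,4): OLD=4338509/32768 → NEW=255, ERR=-4017331/32768
(0,5): OLD=100853531/524288 → NEW=255, ERR=-32839909/524288
(1,0): OLD=3841/128 → NEW=0, ERR=3841/128
(1,1): OLD=229639/1024 → NEW=255, ERR=-31481/1024
(1,2): OLD=7386515/32768 → NEW=255, ERR=-969325/32768
(1,3): OLD=25411671/131072 → NEW=255, ERR=-8011689/131072
(1,4): OLD=-66137627/8388608 → NEW=0, ERR=-66137627/8388608
(1,5): OLD=-1300020557/134217728 → NEW=0, ERR=-1300020557/134217728
(2,0): OLD=1730365/16384 → NEW=0, ERR=1730365/16384
(2,1): OLD=103246703/524288 → NEW=255, ERR=-30446737/524288
(2,2): OLD=461094925/8388608 → NEW=0, ERR=461094925/8388608
(2,3): OLD=16885897957/67108864 → NEW=255, ERR=-226862363/67108864
(2,4): OLD=265044210735/2147483648 → NEW=0, ERR=265044210735/2147483648
(2,5): OLD=5788825725497/34359738368 → NEW=255, ERR=-2972907558343/34359738368
(3,0): OLD=1980680301/8388608 → NEW=255, ERR=-158414739/8388608
(3,1): OLD=5267874793/67108864 → NEW=0, ERR=5267874793/67108864
(3,2): OLD=123617952459/536870912 → NEW=255, ERR=-13284130101/536870912
(3,3): OLD=1466991986401/34359738368 → NEW=0, ERR=1466991986401/34359738368
(3,4): OLD=76364866225089/274877906944 → NEW=255, ERR=6270999954369/274877906944
(3,5): OLD=174410635365039/4398046511104 → NEW=0, ERR=174410635365039/4398046511104
(4,0): OLD=168380824771/1073741824 → NEW=255, ERR=-105423340349/1073741824
(4,1): OLD=2005846288743/17179869184 → NEW=0, ERR=2005846288743/17179869184
(4,2): OLD=110093891463173/549755813888 → NEW=255, ERR=-30093841078267/549755813888
(4,3): OLD=124239568355577/8796093022208 → NEW=0, ERR=124239568355577/8796093022208
(4,4): OLD=28487061147500681/140737488355328 → NEW=255, ERR=-7400998383107959/140737488355328
(4,5): OLD=-13935135605656801/2251799813685248 → NEW=0, ERR=-13935135605656801/2251799813685248
(5,0): OLD=38815357679909/274877906944 → NEW=255, ERR=-31278508590811/274877906944
(5,1): OLD=-190853243388299/8796093022208 → NEW=0, ERR=-190853243388299/8796093022208
(5,2): OLD=7905684006380503/70368744177664 → NEW=0, ERR=7905684006380503/70368744177664
(5,3): OLD=446496093654682157/2251799813685248 → NEW=255, ERR=-127712858835056083/2251799813685248
(5,4): OLD=74200033410992269/4503599627370496 → NEW=0, ERR=74200033410992269/4503599627370496
(5,5): OLD=8790128214112275505/72057594037927936 → NEW=0, ERR=8790128214112275505/72057594037927936
(6,0): OLD=12296539916431999/140737488355328 → NEW=0, ERR=12296539916431999/140737488355328
(6,1): OLD=586363987526076179/2251799813685248 → NEW=255, ERR=12155035036337939/2251799813685248
(6,2): OLD=787945773659609819/9007199254740992 → NEW=0, ERR=787945773659609819/9007199254740992
(6,3): OLD=15371245285963851343/144115188075855872 → NEW=0, ERR=15371245285963851343/144115188075855872
(6,4): OLD=556031180233063757999/2305843009213693952 → NEW=255, ERR=-31958787116428199761/2305843009213693952
(6,5): OLD=9152799373244501919081/36893488147419103232 → NEW=255, ERR=-255040104347369405079/36893488147419103232
Output grid:
  Row 0: ..####  (2 black, running=2)
  Row 1: .###..  (3 black, running=5)
  Row 2: .#.#.#  (3 black, running=8)
  Row 3: #.#.#.  (3 black, running=11)
  Row 4: #.#.#.  (3 black, running=14)
  Row 5: #..#..  (4 black, running=18)
  Row 6: .#..##  (3 black, running=21)

Answer: 21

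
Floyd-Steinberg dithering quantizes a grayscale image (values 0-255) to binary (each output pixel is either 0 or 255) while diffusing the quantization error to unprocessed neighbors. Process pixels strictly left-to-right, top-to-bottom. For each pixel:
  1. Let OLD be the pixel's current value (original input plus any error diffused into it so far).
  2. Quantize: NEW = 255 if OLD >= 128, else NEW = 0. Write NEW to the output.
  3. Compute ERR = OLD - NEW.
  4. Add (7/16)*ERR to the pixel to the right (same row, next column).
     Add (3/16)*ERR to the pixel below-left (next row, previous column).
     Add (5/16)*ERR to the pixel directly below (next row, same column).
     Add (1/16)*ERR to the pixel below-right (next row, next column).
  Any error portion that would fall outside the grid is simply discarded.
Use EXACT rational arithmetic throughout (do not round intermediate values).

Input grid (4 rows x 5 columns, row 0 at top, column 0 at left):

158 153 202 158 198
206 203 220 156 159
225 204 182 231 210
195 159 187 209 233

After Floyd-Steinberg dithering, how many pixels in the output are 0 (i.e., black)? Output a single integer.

Answer: 4

Derivation:
(0,0): OLD=158 → NEW=255, ERR=-97
(0,1): OLD=1769/16 → NEW=0, ERR=1769/16
(0,2): OLD=64095/256 → NEW=255, ERR=-1185/256
(0,3): OLD=638873/4096 → NEW=255, ERR=-405607/4096
(0,4): OLD=10136879/65536 → NEW=255, ERR=-6574801/65536
(1,0): OLD=50283/256 → NEW=255, ERR=-14997/256
(1,1): OLD=419821/2048 → NEW=255, ERR=-102419/2048
(1,2): OLD=12125297/65536 → NEW=255, ERR=-4586383/65536
(1,3): OLD=19749213/262144 → NEW=0, ERR=19749213/262144
(1,4): OLD=647683959/4194304 → NEW=255, ERR=-421863561/4194304
(2,0): OLD=6465663/32768 → NEW=255, ERR=-1890177/32768
(2,1): OLD=153461605/1048576 → NEW=255, ERR=-113925275/1048576
(2,2): OLD=2073617775/16777216 → NEW=0, ERR=2073617775/16777216
(2,3): OLD=76607186141/268435456 → NEW=255, ERR=8156144861/268435456
(2,4): OLD=844263000779/4294967296 → NEW=255, ERR=-250953659701/4294967296
(3,0): OLD=2627352975/16777216 → NEW=255, ERR=-1650837105/16777216
(3,1): OLD=13632219235/134217728 → NEW=0, ERR=13632219235/134217728
(3,2): OLD=1155202939825/4294967296 → NEW=255, ERR=59986279345/4294967296
(3,3): OLD=1901593919177/8589934592 → NEW=255, ERR=-288839401783/8589934592
(3,4): OLD=27752860385037/137438953472 → NEW=255, ERR=-7294072750323/137438953472
Output grid:
  Row 0: #.###  (1 black, running=1)
  Row 1: ###.#  (1 black, running=2)
  Row 2: ##.##  (1 black, running=3)
  Row 3: #.###  (1 black, running=4)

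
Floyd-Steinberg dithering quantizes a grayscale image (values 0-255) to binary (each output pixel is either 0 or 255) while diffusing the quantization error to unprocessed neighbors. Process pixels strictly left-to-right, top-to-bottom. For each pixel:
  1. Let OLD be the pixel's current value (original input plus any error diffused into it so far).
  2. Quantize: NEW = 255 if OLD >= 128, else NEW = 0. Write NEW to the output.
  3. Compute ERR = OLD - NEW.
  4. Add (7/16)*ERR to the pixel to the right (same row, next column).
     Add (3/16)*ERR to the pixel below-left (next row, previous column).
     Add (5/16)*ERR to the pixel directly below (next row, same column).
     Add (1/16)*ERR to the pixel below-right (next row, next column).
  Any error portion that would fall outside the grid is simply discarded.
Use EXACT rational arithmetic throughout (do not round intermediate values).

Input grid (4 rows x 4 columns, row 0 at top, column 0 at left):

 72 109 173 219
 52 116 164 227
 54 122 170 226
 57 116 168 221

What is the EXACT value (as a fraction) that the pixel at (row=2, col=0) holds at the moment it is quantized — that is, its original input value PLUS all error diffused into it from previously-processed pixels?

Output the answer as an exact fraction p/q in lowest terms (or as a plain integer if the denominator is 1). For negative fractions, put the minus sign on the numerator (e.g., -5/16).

(0,0): OLD=72 → NEW=0, ERR=72
(0,1): OLD=281/2 → NEW=255, ERR=-229/2
(0,2): OLD=3933/32 → NEW=0, ERR=3933/32
(0,3): OLD=139659/512 → NEW=255, ERR=9099/512
(1,0): OLD=1697/32 → NEW=0, ERR=1697/32
(1,1): OLD=33527/256 → NEW=255, ERR=-31753/256
(1,2): OLD=1182259/8192 → NEW=255, ERR=-906701/8192
(1,3): OLD=25141205/131072 → NEW=255, ERR=-8282155/131072
(2,0): OLD=193805/4096 → NEW=0, ERR=193805/4096
Target (2,0): original=54, with diffused error = 193805/4096

Answer: 193805/4096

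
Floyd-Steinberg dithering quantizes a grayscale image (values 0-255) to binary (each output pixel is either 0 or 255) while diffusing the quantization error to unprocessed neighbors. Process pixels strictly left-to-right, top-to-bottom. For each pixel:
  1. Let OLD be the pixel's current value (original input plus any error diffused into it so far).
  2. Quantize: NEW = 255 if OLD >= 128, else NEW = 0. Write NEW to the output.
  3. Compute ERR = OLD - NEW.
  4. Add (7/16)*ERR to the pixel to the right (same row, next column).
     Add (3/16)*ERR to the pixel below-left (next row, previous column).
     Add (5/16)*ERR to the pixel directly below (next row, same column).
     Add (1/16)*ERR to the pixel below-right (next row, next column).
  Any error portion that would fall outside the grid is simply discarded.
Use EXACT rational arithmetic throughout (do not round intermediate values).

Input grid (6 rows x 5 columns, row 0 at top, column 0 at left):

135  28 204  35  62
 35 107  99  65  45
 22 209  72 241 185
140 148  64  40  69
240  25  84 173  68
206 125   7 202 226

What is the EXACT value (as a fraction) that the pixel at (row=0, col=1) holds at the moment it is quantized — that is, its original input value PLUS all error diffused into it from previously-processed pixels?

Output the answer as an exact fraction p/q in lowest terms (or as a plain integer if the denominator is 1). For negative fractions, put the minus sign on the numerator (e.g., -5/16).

(0,0): OLD=135 → NEW=255, ERR=-120
(0,1): OLD=-49/2 → NEW=0, ERR=-49/2
Target (0,1): original=28, with diffused error = -49/2

Answer: -49/2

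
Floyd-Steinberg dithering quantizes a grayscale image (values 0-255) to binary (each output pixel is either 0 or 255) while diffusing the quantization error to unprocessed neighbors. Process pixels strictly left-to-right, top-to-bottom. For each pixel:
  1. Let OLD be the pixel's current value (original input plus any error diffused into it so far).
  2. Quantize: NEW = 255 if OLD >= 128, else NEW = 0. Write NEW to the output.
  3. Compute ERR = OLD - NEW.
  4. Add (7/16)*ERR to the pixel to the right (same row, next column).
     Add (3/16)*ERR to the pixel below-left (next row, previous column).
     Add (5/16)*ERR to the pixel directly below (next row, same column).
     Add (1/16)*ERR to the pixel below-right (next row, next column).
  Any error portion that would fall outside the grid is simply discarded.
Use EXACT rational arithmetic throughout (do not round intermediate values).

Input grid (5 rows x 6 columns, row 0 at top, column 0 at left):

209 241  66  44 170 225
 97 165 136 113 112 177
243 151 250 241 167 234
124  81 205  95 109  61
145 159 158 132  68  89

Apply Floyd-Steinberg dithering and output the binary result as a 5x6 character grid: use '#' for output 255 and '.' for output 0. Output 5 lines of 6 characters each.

Answer: ##..##
.##..#
#.####
#.#.#.
.##...

Derivation:
(0,0): OLD=209 → NEW=255, ERR=-46
(0,1): OLD=1767/8 → NEW=255, ERR=-273/8
(0,2): OLD=6537/128 → NEW=0, ERR=6537/128
(0,3): OLD=135871/2048 → NEW=0, ERR=135871/2048
(0,4): OLD=6521657/32768 → NEW=255, ERR=-1834183/32768
(0,5): OLD=105125519/524288 → NEW=255, ERR=-28567921/524288
(1,0): OLD=9757/128 → NEW=0, ERR=9757/128
(1,1): OLD=199051/1024 → NEW=255, ERR=-62069/1024
(1,2): OLD=4448167/32768 → NEW=255, ERR=-3907673/32768
(1,3): OLD=9732859/131072 → NEW=0, ERR=9732859/131072
(1,4): OLD=1014388721/8388608 → NEW=0, ERR=1014388721/8388608
(1,5): OLD=28102274375/134217728 → NEW=255, ERR=-6123246265/134217728
(2,0): OLD=4185385/16384 → NEW=255, ERR=7465/16384
(2,1): OLD=60115731/524288 → NEW=0, ERR=60115731/524288
(2,2): OLD=2290363257/8388608 → NEW=255, ERR=151268217/8388608
(2,3): OLD=19281333361/67108864 → NEW=255, ERR=2168573041/67108864
(2,4): OLD=461737598291/2147483648 → NEW=255, ERR=-85870731949/2147483648
(2,5): OLD=7208907465845/34359738368 → NEW=255, ERR=-1552825817995/34359738368
(3,0): OLD=1221728985/8388608 → NEW=255, ERR=-917366055/8388608
(3,1): OLD=4858479397/67108864 → NEW=0, ERR=4858479397/67108864
(3,2): OLD=137188845535/536870912 → NEW=255, ERR=286762975/536870912
(3,3): OLD=3400288662525/34359738368 → NEW=0, ERR=3400288662525/34359738368
(3,4): OLD=36653788869277/274877906944 → NEW=255, ERR=-33440077401443/274877906944
(3,5): OLD=-38904191042029/4398046511104 → NEW=0, ERR=-38904191042029/4398046511104
(4,0): OLD=133573360471/1073741824 → NEW=0, ERR=133573360471/1073741824
(4,1): OLD=3939588798123/17179869184 → NEW=255, ERR=-441277843797/17179869184
(4,2): OLD=93463700371985/549755813888 → NEW=255, ERR=-46724032169455/549755813888
(4,3): OLD=905692327625013/8796093022208 → NEW=0, ERR=905692327625013/8796093022208
(4,4): OLD=11196631868660741/140737488355328 → NEW=0, ERR=11196631868660741/140737488355328
(4,5): OLD=255440616302348803/2251799813685248 → NEW=0, ERR=255440616302348803/2251799813685248
Row 0: ##..##
Row 1: .##..#
Row 2: #.####
Row 3: #.#.#.
Row 4: .##...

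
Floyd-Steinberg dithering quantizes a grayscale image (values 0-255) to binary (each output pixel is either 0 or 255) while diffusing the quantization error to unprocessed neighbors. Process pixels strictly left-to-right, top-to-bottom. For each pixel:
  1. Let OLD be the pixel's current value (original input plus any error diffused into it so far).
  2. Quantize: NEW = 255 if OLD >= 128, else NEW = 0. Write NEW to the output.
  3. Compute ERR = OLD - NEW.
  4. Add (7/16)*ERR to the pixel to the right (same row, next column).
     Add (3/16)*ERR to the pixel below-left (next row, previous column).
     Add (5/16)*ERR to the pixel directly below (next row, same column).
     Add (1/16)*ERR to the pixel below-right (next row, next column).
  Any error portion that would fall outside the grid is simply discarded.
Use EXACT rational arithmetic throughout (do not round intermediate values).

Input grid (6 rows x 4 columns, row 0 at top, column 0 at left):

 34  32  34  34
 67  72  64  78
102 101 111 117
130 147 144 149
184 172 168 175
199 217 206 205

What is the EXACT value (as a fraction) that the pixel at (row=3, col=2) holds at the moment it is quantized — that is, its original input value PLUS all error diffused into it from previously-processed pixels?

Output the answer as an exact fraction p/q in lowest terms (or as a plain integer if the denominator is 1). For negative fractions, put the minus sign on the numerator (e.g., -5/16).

Answer: 136755050865/2147483648

Derivation:
(0,0): OLD=34 → NEW=0, ERR=34
(0,1): OLD=375/8 → NEW=0, ERR=375/8
(0,2): OLD=6977/128 → NEW=0, ERR=6977/128
(0,3): OLD=118471/2048 → NEW=0, ERR=118471/2048
(1,0): OLD=11061/128 → NEW=0, ERR=11061/128
(1,1): OLD=140083/1024 → NEW=255, ERR=-121037/1024
(1,2): OLD=1412207/32768 → NEW=0, ERR=1412207/32768
(1,3): OLD=62043705/524288 → NEW=0, ERR=62043705/524288
(2,0): OLD=1750497/16384 → NEW=0, ERR=1750497/16384
(2,1): OLD=65162363/524288 → NEW=0, ERR=65162363/524288
(2,2): OLD=203051095/1048576 → NEW=255, ERR=-64335785/1048576
(2,3): OLD=2178211451/16777216 → NEW=255, ERR=-2099978629/16777216
(3,0): OLD=1566085649/8388608 → NEW=255, ERR=-573009391/8388608
(3,1): OLD=20284124943/134217728 → NEW=255, ERR=-13941395697/134217728
(3,2): OLD=136755050865/2147483648 → NEW=0, ERR=136755050865/2147483648
Target (3,2): original=144, with diffused error = 136755050865/2147483648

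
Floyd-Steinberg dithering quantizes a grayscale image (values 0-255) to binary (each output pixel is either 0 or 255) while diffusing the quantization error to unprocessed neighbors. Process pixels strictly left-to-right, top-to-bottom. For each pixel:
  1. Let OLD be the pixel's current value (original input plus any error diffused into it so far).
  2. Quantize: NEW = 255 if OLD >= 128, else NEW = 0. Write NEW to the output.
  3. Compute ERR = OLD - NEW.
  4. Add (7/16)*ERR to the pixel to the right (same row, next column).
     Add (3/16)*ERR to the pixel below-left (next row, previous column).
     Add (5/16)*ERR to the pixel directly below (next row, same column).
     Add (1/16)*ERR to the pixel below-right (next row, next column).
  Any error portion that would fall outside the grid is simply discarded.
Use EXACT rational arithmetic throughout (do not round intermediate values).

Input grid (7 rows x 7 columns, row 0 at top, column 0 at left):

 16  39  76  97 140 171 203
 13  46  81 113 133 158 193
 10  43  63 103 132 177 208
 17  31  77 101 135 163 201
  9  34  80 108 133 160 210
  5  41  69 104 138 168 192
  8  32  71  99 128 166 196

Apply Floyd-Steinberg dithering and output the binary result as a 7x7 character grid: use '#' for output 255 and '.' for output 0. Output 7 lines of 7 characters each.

Answer: ...#.##
..#.#.#
....###
..#.#.#
...#.##
...#.#.
..#.#.#

Derivation:
(0,0): OLD=16 → NEW=0, ERR=16
(0,1): OLD=46 → NEW=0, ERR=46
(0,2): OLD=769/8 → NEW=0, ERR=769/8
(0,3): OLD=17799/128 → NEW=255, ERR=-14841/128
(0,4): OLD=182833/2048 → NEW=0, ERR=182833/2048
(0,5): OLD=6883159/32768 → NEW=255, ERR=-1472681/32768
(0,6): OLD=96121697/524288 → NEW=255, ERR=-37571743/524288
(1,0): OLD=213/8 → NEW=0, ERR=213/8
(1,1): OLD=5827/64 → NEW=0, ERR=5827/64
(1,2): OLD=270351/2048 → NEW=255, ERR=-251889/2048
(1,3): OLD=374411/8192 → NEW=0, ERR=374411/8192
(1,4): OLD=86623113/524288 → NEW=255, ERR=-47070327/524288
(1,5): OLD=406091657/4194304 → NEW=0, ERR=406091657/4194304
(1,6): OLD=14103279463/67108864 → NEW=255, ERR=-3009480857/67108864
(2,0): OLD=36241/1024 → NEW=0, ERR=36241/1024
(2,1): OLD=2147579/32768 → NEW=0, ERR=2147579/32768
(2,2): OLD=35388433/524288 → NEW=0, ERR=35388433/524288
(2,3): OLD=512931305/4194304 → NEW=0, ERR=512931305/4194304
(2,4): OLD=5988024753/33554432 → NEW=255, ERR=-2568355407/33554432
(2,5): OLD=171529215283/1073741824 → NEW=255, ERR=-102274949837/1073741824
(2,6): OLD=2720689137045/17179869184 → NEW=255, ERR=-1660177504875/17179869184
(3,0): OLD=21154193/524288 → NEW=0, ERR=21154193/524288
(3,1): OLD=352326605/4194304 → NEW=0, ERR=352326605/4194304
(3,2): OLD=5431445055/33554432 → NEW=255, ERR=-3124935105/33554432
(3,3): OLD=11856615517/134217728 → NEW=0, ERR=11856615517/134217728
(3,4): OLD=2396801508241/17179869184 → NEW=255, ERR=-1984065133679/17179869184
(3,5): OLD=8219558213075/137438953472 → NEW=0, ERR=8219558213075/137438953472
(3,6): OLD=420042288083341/2199023255552 → NEW=255, ERR=-140708642082419/2199023255552
(4,0): OLD=2507127311/67108864 → NEW=0, ERR=2507127311/67108864
(4,1): OLD=66201367667/1073741824 → NEW=0, ERR=66201367667/1073741824
(4,2): OLD=1712563874877/17179869184 → NEW=0, ERR=1712563874877/17179869184
(4,3): OLD=20855416415087/137438953472 → NEW=255, ERR=-14191516720273/137438953472
(4,4): OLD=75283359763989/1099511627776 → NEW=0, ERR=75283359763989/1099511627776
(4,5): OLD=6664944964596797/35184372088832 → NEW=255, ERR=-2307069918055363/35184372088832
(4,6): OLD=92917516328041659/562949953421312 → NEW=255, ERR=-50634721794392901/562949953421312
(5,0): OLD=485073633801/17179869184 → NEW=0, ERR=485073633801/17179869184
(5,1): OLD=12870567625459/137438953472 → NEW=0, ERR=12870567625459/137438953472
(5,2): OLD=138114178953469/1099511627776 → NEW=0, ERR=138114178953469/1099511627776
(5,3): OLD=1282090049883361/8796093022208 → NEW=255, ERR=-960913670779679/8796093022208
(5,4): OLD=52272610317992307/562949953421312 → NEW=0, ERR=52272610317992307/562949953421312
(5,5): OLD=790596534196993715/4503599627370496 → NEW=255, ERR=-357821370782482765/4503599627370496
(5,6): OLD=9009614638517981853/72057594037927936 → NEW=0, ERR=9009614638517981853/72057594037927936
(6,0): OLD=75606834272833/2199023255552 → NEW=0, ERR=75606834272833/2199023255552
(6,1): OLD=3575567655636517/35184372088832 → NEW=0, ERR=3575567655636517/35184372088832
(6,2): OLD=78860590177685167/562949953421312 → NEW=255, ERR=-64691647944749393/562949953421312
(6,3): OLD=179455553267384113/4503599627370496 → NEW=0, ERR=179455553267384113/4503599627370496
(6,4): OLD=1375626676332439117/9007199254740992 → NEW=255, ERR=-921209133626513843/9007199254740992
(6,5): OLD=144891286655310162463/1152921504606846976 → NEW=0, ERR=144891286655310162463/1152921504606846976
(6,6): OLD=5258967745195366214377/18446744073709551616 → NEW=255, ERR=555048006399430552297/18446744073709551616
Row 0: ...#.##
Row 1: ..#.#.#
Row 2: ....###
Row 3: ..#.#.#
Row 4: ...#.##
Row 5: ...#.#.
Row 6: ..#.#.#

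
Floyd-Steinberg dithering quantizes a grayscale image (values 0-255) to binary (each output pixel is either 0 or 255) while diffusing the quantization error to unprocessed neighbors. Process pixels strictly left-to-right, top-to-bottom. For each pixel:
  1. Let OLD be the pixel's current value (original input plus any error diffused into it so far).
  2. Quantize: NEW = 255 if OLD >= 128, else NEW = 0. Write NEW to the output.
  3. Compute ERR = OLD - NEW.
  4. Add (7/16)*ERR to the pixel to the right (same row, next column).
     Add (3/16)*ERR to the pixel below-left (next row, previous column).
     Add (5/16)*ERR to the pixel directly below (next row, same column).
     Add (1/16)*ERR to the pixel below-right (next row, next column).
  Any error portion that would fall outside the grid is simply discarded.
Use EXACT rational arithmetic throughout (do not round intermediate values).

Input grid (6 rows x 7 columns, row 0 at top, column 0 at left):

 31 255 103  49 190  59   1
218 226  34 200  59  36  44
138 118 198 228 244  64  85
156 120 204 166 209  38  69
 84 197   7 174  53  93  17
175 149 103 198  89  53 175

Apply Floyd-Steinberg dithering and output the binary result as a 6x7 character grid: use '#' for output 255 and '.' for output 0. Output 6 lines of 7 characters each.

Answer: .#..#..
##.#...
.####.#
#.###..
.#...#.
#.##..#

Derivation:
(0,0): OLD=31 → NEW=0, ERR=31
(0,1): OLD=4297/16 → NEW=255, ERR=217/16
(0,2): OLD=27887/256 → NEW=0, ERR=27887/256
(0,3): OLD=395913/4096 → NEW=0, ERR=395913/4096
(0,4): OLD=15223231/65536 → NEW=255, ERR=-1488449/65536
(0,5): OLD=51446841/1048576 → NEW=0, ERR=51446841/1048576
(0,6): OLD=376905103/16777216 → NEW=0, ERR=376905103/16777216
(1,0): OLD=58939/256 → NEW=255, ERR=-6341/256
(1,1): OLD=495133/2048 → NEW=255, ERR=-27107/2048
(1,2): OLD=5322977/65536 → NEW=0, ERR=5322977/65536
(1,3): OLD=70330701/262144 → NEW=255, ERR=3483981/262144
(1,4): OLD=1224025543/16777216 → NEW=0, ERR=1224025543/16777216
(1,5): OLD=11548637431/134217728 → NEW=0, ERR=11548637431/134217728
(1,6): OLD=196991142297/2147483648 → NEW=0, ERR=196991142297/2147483648
(2,0): OLD=4187023/32768 → NEW=0, ERR=4187023/32768
(2,1): OLD=192358805/1048576 → NEW=255, ERR=-75028075/1048576
(2,2): OLD=3250459391/16777216 → NEW=255, ERR=-1027730689/16777216
(2,3): OLD=30079400903/134217728 → NEW=255, ERR=-4146119737/134217728
(2,4): OLD=290176952119/1073741824 → NEW=255, ERR=16372786999/1073741824
(2,5): OLD=4099781964413/34359738368 → NEW=0, ERR=4099781964413/34359738368
(2,6): OLD=94143460497467/549755813888 → NEW=255, ERR=-46044272043973/549755813888
(3,0): OLD=3062085151/16777216 → NEW=255, ERR=-1216104929/16777216
(3,1): OLD=8378918963/134217728 → NEW=0, ERR=8378918963/134217728
(3,2): OLD=216793958281/1073741824 → NEW=255, ERR=-57010206839/1073741824
(3,3): OLD=567571411023/4294967296 → NEW=255, ERR=-527645249457/4294967296
(3,4): OLD=99208416293407/549755813888 → NEW=255, ERR=-40979316248033/549755813888
(3,5): OLD=122814464536141/4398046511104 → NEW=0, ERR=122814464536141/4398046511104
(3,6): OLD=4398145809697747/70368744177664 → NEW=0, ERR=4398145809697747/70368744177664
(4,0): OLD=156881186161/2147483648 → NEW=0, ERR=156881186161/2147483648
(4,1): OLD=8039627606717/34359738368 → NEW=255, ERR=-722105677123/34359738368
(4,2): OLD=-20846564869325/549755813888 → NEW=0, ERR=-20846564869325/549755813888
(4,3): OLD=447387048740385/4398046511104 → NEW=0, ERR=447387048740385/4398046511104
(4,4): OLD=2525107395421011/35184372088832 → NEW=0, ERR=2525107395421011/35184372088832
(4,5): OLD=157834436984494483/1125899906842624 → NEW=255, ERR=-129270039260374637/1125899906842624
(4,6): OLD=-215353332464356875/18014398509481984 → NEW=0, ERR=-215353332464356875/18014398509481984
(5,0): OLD=106591445291911/549755813888 → NEW=255, ERR=-33596287249529/549755813888
(5,1): OLD=497648642220845/4398046511104 → NEW=0, ERR=497648642220845/4398046511104
(5,2): OLD=5573695085310859/35184372088832 → NEW=255, ERR=-3398319797341301/35184372088832
(5,3): OLD=55906238090136151/281474976710656 → NEW=255, ERR=-15869880971081129/281474976710656
(5,4): OLD=1289662950117401373/18014398509481984 → NEW=0, ERR=1289662950117401373/18014398509481984
(5,5): OLD=7304521217547524045/144115188075855872 → NEW=0, ERR=7304521217547524045/144115188075855872
(5,6): OLD=429493476811326881379/2305843009213693952 → NEW=255, ERR=-158496490538165076381/2305843009213693952
Row 0: .#..#..
Row 1: ##.#...
Row 2: .####.#
Row 3: #.###..
Row 4: .#...#.
Row 5: #.##..#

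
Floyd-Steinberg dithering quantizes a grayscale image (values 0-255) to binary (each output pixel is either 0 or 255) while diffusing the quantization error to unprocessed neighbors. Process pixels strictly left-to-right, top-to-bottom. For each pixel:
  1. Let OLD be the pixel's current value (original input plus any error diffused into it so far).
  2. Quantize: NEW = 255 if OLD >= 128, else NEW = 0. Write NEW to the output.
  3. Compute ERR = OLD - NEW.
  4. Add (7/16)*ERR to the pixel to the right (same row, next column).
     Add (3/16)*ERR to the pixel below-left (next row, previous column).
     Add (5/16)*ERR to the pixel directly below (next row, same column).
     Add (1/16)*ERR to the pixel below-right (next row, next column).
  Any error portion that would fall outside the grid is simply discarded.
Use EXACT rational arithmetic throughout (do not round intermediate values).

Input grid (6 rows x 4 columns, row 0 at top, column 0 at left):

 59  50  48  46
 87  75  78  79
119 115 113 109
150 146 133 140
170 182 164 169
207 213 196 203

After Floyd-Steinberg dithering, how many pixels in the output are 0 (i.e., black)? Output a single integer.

(0,0): OLD=59 → NEW=0, ERR=59
(0,1): OLD=1213/16 → NEW=0, ERR=1213/16
(0,2): OLD=20779/256 → NEW=0, ERR=20779/256
(0,3): OLD=333869/4096 → NEW=0, ERR=333869/4096
(1,0): OLD=30631/256 → NEW=0, ERR=30631/256
(1,1): OLD=348049/2048 → NEW=255, ERR=-174191/2048
(1,2): OLD=5647589/65536 → NEW=0, ERR=5647589/65536
(1,3): OLD=154399571/1048576 → NEW=255, ERR=-112987309/1048576
(2,0): OLD=4602059/32768 → NEW=255, ERR=-3753781/32768
(2,1): OLD=64947049/1048576 → NEW=0, ERR=64947049/1048576
(2,2): OLD=296764269/2097152 → NEW=255, ERR=-238009491/2097152
(2,3): OLD=1042216409/33554432 → NEW=0, ERR=1042216409/33554432
(3,0): OLD=2110818587/16777216 → NEW=0, ERR=2110818587/16777216
(3,1): OLD=51528906949/268435456 → NEW=255, ERR=-16922134331/268435456
(3,2): OLD=342089274171/4294967296 → NEW=0, ERR=342089274171/4294967296
(3,3): OLD=12194926726429/68719476736 → NEW=255, ERR=-5328539841251/68719476736
(4,0): OLD=848243524287/4294967296 → NEW=255, ERR=-246973136193/4294967296
(4,1): OLD=5495499723453/34359738368 → NEW=255, ERR=-3266233560387/34359738368
(4,2): OLD=141642093131037/1099511627776 → NEW=255, ERR=-138733371951843/1099511627776
(4,3): OLD=1663237504731099/17592186044416 → NEW=0, ERR=1663237504731099/17592186044416
(5,0): OLD=94121827345935/549755813888 → NEW=255, ERR=-46065905195505/549755813888
(5,1): OLD=2100190346340681/17592186044416 → NEW=0, ERR=2100190346340681/17592186044416
(5,2): OLD=1940286219837533/8796093022208 → NEW=255, ERR=-302717500825507/8796093022208
(5,3): OLD=58997828833132077/281474976710656 → NEW=255, ERR=-12778290228085203/281474976710656
Output grid:
  Row 0: ....  (4 black, running=4)
  Row 1: .#.#  (2 black, running=6)
  Row 2: #.#.  (2 black, running=8)
  Row 3: .#.#  (2 black, running=10)
  Row 4: ###.  (1 black, running=11)
  Row 5: #.##  (1 black, running=12)

Answer: 12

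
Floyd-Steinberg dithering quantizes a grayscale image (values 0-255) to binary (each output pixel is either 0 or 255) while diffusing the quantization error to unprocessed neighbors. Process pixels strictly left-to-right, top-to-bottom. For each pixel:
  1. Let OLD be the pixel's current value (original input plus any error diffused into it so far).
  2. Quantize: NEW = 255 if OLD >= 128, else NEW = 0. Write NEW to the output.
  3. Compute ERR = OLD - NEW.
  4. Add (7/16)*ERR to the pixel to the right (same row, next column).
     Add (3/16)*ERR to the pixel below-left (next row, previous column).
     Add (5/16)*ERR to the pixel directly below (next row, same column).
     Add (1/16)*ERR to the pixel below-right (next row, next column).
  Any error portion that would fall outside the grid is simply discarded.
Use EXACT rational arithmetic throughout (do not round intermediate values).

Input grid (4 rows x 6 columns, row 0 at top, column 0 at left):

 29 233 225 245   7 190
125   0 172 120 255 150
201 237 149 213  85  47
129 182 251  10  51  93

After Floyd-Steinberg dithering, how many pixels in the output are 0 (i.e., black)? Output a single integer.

Answer: 10

Derivation:
(0,0): OLD=29 → NEW=0, ERR=29
(0,1): OLD=3931/16 → NEW=255, ERR=-149/16
(0,2): OLD=56557/256 → NEW=255, ERR=-8723/256
(0,3): OLD=942459/4096 → NEW=255, ERR=-102021/4096
(0,4): OLD=-255395/65536 → NEW=0, ERR=-255395/65536
(0,5): OLD=197441675/1048576 → NEW=255, ERR=-69945205/1048576
(1,0): OLD=33873/256 → NEW=255, ERR=-31407/256
(1,1): OLD=-125257/2048 → NEW=0, ERR=-125257/2048
(1,2): OLD=8476547/65536 → NEW=255, ERR=-8235133/65536
(1,3): OLD=14255559/262144 → NEW=0, ERR=14255559/262144
(1,4): OLD=4420961141/16777216 → NEW=255, ERR=142771061/16777216
(1,5): OLD=35603718307/268435456 → NEW=255, ERR=-32847322973/268435456
(2,0): OLD=4954317/32768 → NEW=255, ERR=-3401523/32768
(2,1): OLD=148104479/1048576 → NEW=255, ERR=-119282401/1048576
(2,2): OLD=1112952861/16777216 → NEW=0, ERR=1112952861/16777216
(2,3): OLD=33924660085/134217728 → NEW=255, ERR=-300860555/134217728
(2,4): OLD=288337580767/4294967296 → NEW=0, ERR=288337580767/4294967296
(2,5): OLD=2656942025737/68719476736 → NEW=0, ERR=2656942025737/68719476736
(3,0): OLD=1262169981/16777216 → NEW=0, ERR=1262169981/16777216
(3,1): OLD=24872564793/134217728 → NEW=255, ERR=-9352955847/134217728
(3,2): OLD=250947545083/1073741824 → NEW=255, ERR=-22856620037/1073741824
(3,3): OLD=1149000392241/68719476736 → NEW=0, ERR=1149000392241/68719476736
(3,4): OLD=47500943848337/549755813888 → NEW=0, ERR=47500943848337/549755813888
(3,5): OLD=1293728149371359/8796093022208 → NEW=255, ERR=-949275571291681/8796093022208
Output grid:
  Row 0: .###.#  (2 black, running=2)
  Row 1: #.#.##  (2 black, running=4)
  Row 2: ##.#..  (3 black, running=7)
  Row 3: .##..#  (3 black, running=10)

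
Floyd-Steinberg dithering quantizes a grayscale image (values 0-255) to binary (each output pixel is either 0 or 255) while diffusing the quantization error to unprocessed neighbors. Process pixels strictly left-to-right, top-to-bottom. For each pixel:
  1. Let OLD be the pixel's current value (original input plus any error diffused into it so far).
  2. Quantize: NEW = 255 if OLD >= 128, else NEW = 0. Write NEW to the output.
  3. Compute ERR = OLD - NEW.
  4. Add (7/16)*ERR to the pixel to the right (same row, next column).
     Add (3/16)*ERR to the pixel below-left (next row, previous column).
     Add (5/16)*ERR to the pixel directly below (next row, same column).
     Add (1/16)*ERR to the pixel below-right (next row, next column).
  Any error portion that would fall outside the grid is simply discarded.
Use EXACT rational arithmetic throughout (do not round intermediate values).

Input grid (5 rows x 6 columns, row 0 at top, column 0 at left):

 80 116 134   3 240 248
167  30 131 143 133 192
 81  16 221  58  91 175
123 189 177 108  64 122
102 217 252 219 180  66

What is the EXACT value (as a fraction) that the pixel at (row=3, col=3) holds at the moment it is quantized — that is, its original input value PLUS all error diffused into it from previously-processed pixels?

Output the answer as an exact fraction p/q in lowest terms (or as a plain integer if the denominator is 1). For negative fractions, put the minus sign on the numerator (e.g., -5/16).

(0,0): OLD=80 → NEW=0, ERR=80
(0,1): OLD=151 → NEW=255, ERR=-104
(0,2): OLD=177/2 → NEW=0, ERR=177/2
(0,3): OLD=1335/32 → NEW=0, ERR=1335/32
(0,4): OLD=132225/512 → NEW=255, ERR=1665/512
(0,5): OLD=2043271/8192 → NEW=255, ERR=-45689/8192
(1,0): OLD=345/2 → NEW=255, ERR=-165/2
(1,1): OLD=-17 → NEW=0, ERR=-17
(1,2): OLD=78101/512 → NEW=255, ERR=-52459/512
(1,3): OLD=480675/4096 → NEW=0, ERR=480675/4096
(1,4): OLD=24499919/131072 → NEW=255, ERR=-8923441/131072
(1,5): OLD=336960217/2097152 → NEW=255, ERR=-197813543/2097152
(2,0): OLD=1665/32 → NEW=0, ERR=1665/32
(2,1): OLD=74415/8192 → NEW=0, ERR=74415/8192
(2,2): OLD=28035883/131072 → NEW=255, ERR=-5387477/131072
(2,3): OLD=60315325/1048576 → NEW=0, ERR=60315325/1048576
(2,4): OLD=2836657553/33554432 → NEW=0, ERR=2836657553/33554432
(2,5): OLD=95699528135/536870912 → NEW=255, ERR=-41202554425/536870912
(3,0): OLD=18476301/131072 → NEW=255, ERR=-14947059/131072
(3,1): OLD=72085731/524288 → NEW=255, ERR=-61607709/524288
(3,2): OLD=2082031321/16777216 → NEW=0, ERR=2082031321/16777216
(3,3): OLD=103911727537/536870912 → NEW=255, ERR=-32990355023/536870912
Target (3,3): original=108, with diffused error = 103911727537/536870912

Answer: 103911727537/536870912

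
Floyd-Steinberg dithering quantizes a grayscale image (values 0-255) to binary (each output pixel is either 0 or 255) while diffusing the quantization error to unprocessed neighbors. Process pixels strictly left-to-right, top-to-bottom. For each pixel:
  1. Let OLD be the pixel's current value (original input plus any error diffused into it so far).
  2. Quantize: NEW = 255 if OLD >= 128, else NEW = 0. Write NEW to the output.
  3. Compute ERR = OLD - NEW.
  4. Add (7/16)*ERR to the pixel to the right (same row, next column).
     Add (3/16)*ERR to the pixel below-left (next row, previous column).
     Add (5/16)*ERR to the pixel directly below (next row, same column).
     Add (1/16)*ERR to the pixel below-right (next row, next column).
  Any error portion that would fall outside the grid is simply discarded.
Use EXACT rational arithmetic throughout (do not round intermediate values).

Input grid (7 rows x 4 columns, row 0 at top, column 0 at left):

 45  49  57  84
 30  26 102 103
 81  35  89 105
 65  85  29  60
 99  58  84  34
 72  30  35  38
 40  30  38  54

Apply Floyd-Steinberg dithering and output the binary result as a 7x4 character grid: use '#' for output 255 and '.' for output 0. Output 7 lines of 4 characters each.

(0,0): OLD=45 → NEW=0, ERR=45
(0,1): OLD=1099/16 → NEW=0, ERR=1099/16
(0,2): OLD=22285/256 → NEW=0, ERR=22285/256
(0,3): OLD=500059/4096 → NEW=0, ERR=500059/4096
(1,0): OLD=14577/256 → NEW=0, ERR=14577/256
(1,1): OLD=187415/2048 → NEW=0, ERR=187415/2048
(1,2): OLD=12872803/65536 → NEW=255, ERR=-3838877/65536
(1,3): OLD=126840869/1048576 → NEW=0, ERR=126840869/1048576
(2,0): OLD=3799533/32768 → NEW=0, ERR=3799533/32768
(2,1): OLD=112095103/1048576 → NEW=0, ERR=112095103/1048576
(2,2): OLD=305900859/2097152 → NEW=255, ERR=-228872901/2097152
(2,3): OLD=3066669679/33554432 → NEW=0, ERR=3066669679/33554432
(3,0): OLD=2034729629/16777216 → NEW=0, ERR=2034729629/16777216
(3,1): OLD=42480140675/268435456 → NEW=255, ERR=-25970900605/268435456
(3,2): OLD=-101424490627/4294967296 → NEW=0, ERR=-101424490627/4294967296
(3,3): OLD=4907134063083/68719476736 → NEW=0, ERR=4907134063083/68719476736
(4,0): OLD=510067430809/4294967296 → NEW=0, ERR=510067430809/4294967296
(4,1): OLD=2847573465547/34359738368 → NEW=0, ERR=2847573465547/34359738368
(4,2): OLD=132183897635051/1099511627776 → NEW=0, ERR=132183897635051/1099511627776
(4,3): OLD=1890027664401629/17592186044416 → NEW=0, ERR=1890027664401629/17592186044416
(5,0): OLD=68527836228937/549755813888 → NEW=0, ERR=68527836228937/549755813888
(5,1): OLD=2469895998217375/17592186044416 → NEW=255, ERR=-2016111443108705/17592186044416
(5,2): OLD=420049890671283/8796093022208 → NEW=0, ERR=420049890671283/8796093022208
(5,3): OLD=28141828268571851/281474976710656 → NEW=0, ERR=28141828268571851/281474976710656
(6,0): OLD=16175118535730045/281474976710656 → NEW=0, ERR=16175118535730045/281474976710656
(6,1): OLD=162455944776187707/4503599627370496 → NEW=0, ERR=162455944776187707/4503599627370496
(6,2): OLD=5785391134448680365/72057594037927936 → NEW=0, ERR=5785391134448680365/72057594037927936
(6,3): OLD=142218088078061618875/1152921504606846976 → NEW=0, ERR=142218088078061618875/1152921504606846976
Row 0: ....
Row 1: ..#.
Row 2: ..#.
Row 3: .#..
Row 4: ....
Row 5: .#..
Row 6: ....

Answer: ....
..#.
..#.
.#..
....
.#..
....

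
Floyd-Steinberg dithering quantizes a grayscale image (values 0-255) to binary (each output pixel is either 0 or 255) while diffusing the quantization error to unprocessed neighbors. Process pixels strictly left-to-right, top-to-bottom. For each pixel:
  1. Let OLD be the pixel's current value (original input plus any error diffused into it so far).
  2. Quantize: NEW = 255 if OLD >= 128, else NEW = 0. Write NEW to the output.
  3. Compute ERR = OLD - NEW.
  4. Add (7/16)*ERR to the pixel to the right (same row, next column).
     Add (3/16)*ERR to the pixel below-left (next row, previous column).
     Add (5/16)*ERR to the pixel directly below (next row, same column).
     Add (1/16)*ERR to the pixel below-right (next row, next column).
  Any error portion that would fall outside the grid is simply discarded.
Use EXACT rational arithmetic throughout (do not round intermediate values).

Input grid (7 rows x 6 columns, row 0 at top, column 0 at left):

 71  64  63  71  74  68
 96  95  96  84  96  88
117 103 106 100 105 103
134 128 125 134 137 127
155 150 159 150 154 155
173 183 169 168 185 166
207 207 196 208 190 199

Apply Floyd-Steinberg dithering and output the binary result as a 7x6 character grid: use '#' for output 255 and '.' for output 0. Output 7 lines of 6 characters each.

Answer: ......
#.#.#.
.#.#.#
#.#.#.
#.#.##
####.#
#.####

Derivation:
(0,0): OLD=71 → NEW=0, ERR=71
(0,1): OLD=1521/16 → NEW=0, ERR=1521/16
(0,2): OLD=26775/256 → NEW=0, ERR=26775/256
(0,3): OLD=478241/4096 → NEW=0, ERR=478241/4096
(0,4): OLD=8197351/65536 → NEW=0, ERR=8197351/65536
(0,5): OLD=128684625/1048576 → NEW=0, ERR=128684625/1048576
(1,0): OLD=34819/256 → NEW=255, ERR=-30461/256
(1,1): OLD=198037/2048 → NEW=0, ERR=198037/2048
(1,2): OLD=13030073/65536 → NEW=255, ERR=-3681607/65536
(1,3): OLD=33003717/262144 → NEW=0, ERR=33003717/262144
(1,4): OLD=3698988463/16777216 → NEW=255, ERR=-579201617/16777216
(1,5): OLD=31961200665/268435456 → NEW=0, ERR=31961200665/268435456
(2,0): OLD=3209527/32768 → NEW=0, ERR=3209527/32768
(2,1): OLD=165779789/1048576 → NEW=255, ERR=-101607091/1048576
(2,2): OLD=1270046247/16777216 → NEW=0, ERR=1270046247/16777216
(2,3): OLD=21807481263/134217728 → NEW=255, ERR=-12418039377/134217728
(2,4): OLD=360462293645/4294967296 → NEW=0, ERR=360462293645/4294967296
(2,5): OLD=12009962598571/68719476736 → NEW=255, ERR=-5513503969109/68719476736
(3,0): OLD=2456849991/16777216 → NEW=255, ERR=-1821340089/16777216
(3,1): OLD=9467603515/134217728 → NEW=0, ERR=9467603515/134217728
(3,2): OLD=167625352353/1073741824 → NEW=255, ERR=-106178812767/1073741824
(3,3): OLD=5655035544995/68719476736 → NEW=0, ERR=5655035544995/68719476736
(3,4): OLD=98078388621763/549755813888 → NEW=255, ERR=-42109343919677/549755813888
(3,5): OLD=647937421204877/8796093022208 → NEW=0, ERR=647937421204877/8796093022208
(4,0): OLD=288409172425/2147483648 → NEW=255, ERR=-259199157815/2147483648
(4,1): OLD=3226770523701/34359738368 → NEW=0, ERR=3226770523701/34359738368
(4,2): OLD=207832435697423/1099511627776 → NEW=255, ERR=-72543029385457/1099511627776
(4,3): OLD=2222046376772331/17592186044416 → NEW=0, ERR=2222046376772331/17592186044416
(4,4): OLD=57499289650447003/281474976710656 → NEW=255, ERR=-14276829410770277/281474976710656
(4,5): OLD=680230139672940637/4503599627370496 → NEW=255, ERR=-468187765306535843/4503599627370496
(5,0): OLD=84052134748527/549755813888 → NEW=255, ERR=-56135597792913/549755813888
(5,1): OLD=2599415903861855/17592186044416 → NEW=255, ERR=-1886591537464225/17592186044416
(5,2): OLD=18438966794733317/140737488355328 → NEW=255, ERR=-17449092735875323/140737488355328
(5,3): OLD=628679645482787463/4503599627370496 → NEW=255, ERR=-519738259496689017/4503599627370496
(5,4): OLD=964327663026541511/9007199254740992 → NEW=0, ERR=964327663026541511/9007199254740992
(5,5): OLD=25534678667567858035/144115188075855872 → NEW=255, ERR=-11214694291775389325/144115188075855872
(6,0): OLD=43623849919847037/281474976710656 → NEW=255, ERR=-28152269141370243/281474976710656
(6,1): OLD=450815933393739577/4503599627370496 → NEW=0, ERR=450815933393739577/4503599627370496
(6,2): OLD=3111240728842273041/18014398509481984 → NEW=255, ERR=-1482430891075632879/18014398509481984
(6,3): OLD=42732618920060039981/288230376151711744 → NEW=255, ERR=-30766126998626454739/288230376151711744
(6,4): OLD=714598466236624727309/4611686018427387904 → NEW=255, ERR=-461381468462359188211/4611686018427387904
(6,5): OLD=10153322680221815730491/73786976294838206464 → NEW=255, ERR=-8662356274961926917829/73786976294838206464
Row 0: ......
Row 1: #.#.#.
Row 2: .#.#.#
Row 3: #.#.#.
Row 4: #.#.##
Row 5: ####.#
Row 6: #.####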